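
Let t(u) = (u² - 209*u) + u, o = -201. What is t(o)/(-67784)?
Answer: -82209/67784 ≈ -1.2128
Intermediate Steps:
t(u) = u² - 208*u
t(o)/(-67784) = -201*(-208 - 201)/(-67784) = -201*(-409)*(-1/67784) = 82209*(-1/67784) = -82209/67784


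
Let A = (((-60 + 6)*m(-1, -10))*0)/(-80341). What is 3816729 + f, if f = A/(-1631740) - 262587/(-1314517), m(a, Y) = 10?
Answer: 5017155417480/1314517 ≈ 3.8167e+6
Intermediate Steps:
A = 0 (A = (((-60 + 6)*10)*0)/(-80341) = (-54*10*0)*(-1/80341) = -540*0*(-1/80341) = 0*(-1/80341) = 0)
f = 262587/1314517 (f = 0/(-1631740) - 262587/(-1314517) = 0*(-1/1631740) - 262587*(-1/1314517) = 0 + 262587/1314517 = 262587/1314517 ≈ 0.19976)
3816729 + f = 3816729 + 262587/1314517 = 5017155417480/1314517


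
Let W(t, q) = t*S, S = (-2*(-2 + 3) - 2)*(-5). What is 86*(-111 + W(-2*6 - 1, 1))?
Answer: -31906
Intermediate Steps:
S = 20 (S = (-2*1 - 2)*(-5) = (-2 - 2)*(-5) = -4*(-5) = 20)
W(t, q) = 20*t (W(t, q) = t*20 = 20*t)
86*(-111 + W(-2*6 - 1, 1)) = 86*(-111 + 20*(-2*6 - 1)) = 86*(-111 + 20*(-12 - 1)) = 86*(-111 + 20*(-13)) = 86*(-111 - 260) = 86*(-371) = -31906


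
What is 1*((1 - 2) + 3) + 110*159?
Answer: 17492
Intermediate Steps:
1*((1 - 2) + 3) + 110*159 = 1*(-1 + 3) + 17490 = 1*2 + 17490 = 2 + 17490 = 17492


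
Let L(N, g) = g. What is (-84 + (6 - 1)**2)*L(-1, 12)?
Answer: -708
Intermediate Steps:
(-84 + (6 - 1)**2)*L(-1, 12) = (-84 + (6 - 1)**2)*12 = (-84 + 5**2)*12 = (-84 + 25)*12 = -59*12 = -708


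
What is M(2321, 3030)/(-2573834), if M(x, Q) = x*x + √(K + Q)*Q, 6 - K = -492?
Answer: -5387041/2573834 - 63630*√2/1286917 ≈ -2.1629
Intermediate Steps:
K = 498 (K = 6 - 1*(-492) = 6 + 492 = 498)
M(x, Q) = x² + Q*√(498 + Q) (M(x, Q) = x*x + √(498 + Q)*Q = x² + Q*√(498 + Q))
M(2321, 3030)/(-2573834) = (2321² + 3030*√(498 + 3030))/(-2573834) = (5387041 + 3030*√3528)*(-1/2573834) = (5387041 + 3030*(42*√2))*(-1/2573834) = (5387041 + 127260*√2)*(-1/2573834) = -5387041/2573834 - 63630*√2/1286917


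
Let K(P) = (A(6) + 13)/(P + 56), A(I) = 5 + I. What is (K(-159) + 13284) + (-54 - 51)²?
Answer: 2503803/103 ≈ 24309.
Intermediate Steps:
K(P) = 24/(56 + P) (K(P) = ((5 + 6) + 13)/(P + 56) = (11 + 13)/(56 + P) = 24/(56 + P))
(K(-159) + 13284) + (-54 - 51)² = (24/(56 - 159) + 13284) + (-54 - 51)² = (24/(-103) + 13284) + (-105)² = (24*(-1/103) + 13284) + 11025 = (-24/103 + 13284) + 11025 = 1368228/103 + 11025 = 2503803/103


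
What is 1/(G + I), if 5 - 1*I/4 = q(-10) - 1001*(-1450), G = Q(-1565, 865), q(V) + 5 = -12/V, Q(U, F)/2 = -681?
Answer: -5/29035634 ≈ -1.7220e-7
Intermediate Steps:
Q(U, F) = -1362 (Q(U, F) = 2*(-681) = -1362)
q(V) = -5 - 12/V
G = -1362
I = -29028824/5 (I = 20 - 4*((-5 - 12/(-10)) - 1001*(-1450)) = 20 - 4*((-5 - 12*(-⅒)) + 1451450) = 20 - 4*((-5 + 6/5) + 1451450) = 20 - 4*(-19/5 + 1451450) = 20 - 4*7257231/5 = 20 - 29028924/5 = -29028824/5 ≈ -5.8058e+6)
1/(G + I) = 1/(-1362 - 29028824/5) = 1/(-29035634/5) = -5/29035634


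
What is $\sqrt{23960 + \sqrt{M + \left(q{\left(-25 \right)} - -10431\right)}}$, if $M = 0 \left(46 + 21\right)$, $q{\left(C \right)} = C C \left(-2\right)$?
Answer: $\sqrt{23960 + \sqrt{9181}} \approx 155.1$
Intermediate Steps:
$q{\left(C \right)} = - 2 C^{2}$ ($q{\left(C \right)} = C^{2} \left(-2\right) = - 2 C^{2}$)
$M = 0$ ($M = 0 \cdot 67 = 0$)
$\sqrt{23960 + \sqrt{M + \left(q{\left(-25 \right)} - -10431\right)}} = \sqrt{23960 + \sqrt{0 - \left(-10431 + 2 \left(-25\right)^{2}\right)}} = \sqrt{23960 + \sqrt{0 + \left(\left(-2\right) 625 + 10431\right)}} = \sqrt{23960 + \sqrt{0 + \left(-1250 + 10431\right)}} = \sqrt{23960 + \sqrt{0 + 9181}} = \sqrt{23960 + \sqrt{9181}}$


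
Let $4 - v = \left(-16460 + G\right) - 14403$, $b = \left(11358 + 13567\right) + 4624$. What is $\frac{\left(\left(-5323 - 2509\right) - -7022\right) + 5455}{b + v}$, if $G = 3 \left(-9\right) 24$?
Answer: $\frac{4645}{61064} \approx 0.076068$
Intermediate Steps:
$G = -648$ ($G = \left(-27\right) 24 = -648$)
$b = 29549$ ($b = 24925 + 4624 = 29549$)
$v = 31515$ ($v = 4 - \left(\left(-16460 - 648\right) - 14403\right) = 4 - \left(-17108 - 14403\right) = 4 - -31511 = 4 + 31511 = 31515$)
$\frac{\left(\left(-5323 - 2509\right) - -7022\right) + 5455}{b + v} = \frac{\left(\left(-5323 - 2509\right) - -7022\right) + 5455}{29549 + 31515} = \frac{\left(-7832 + 7022\right) + 5455}{61064} = \left(-810 + 5455\right) \frac{1}{61064} = 4645 \cdot \frac{1}{61064} = \frac{4645}{61064}$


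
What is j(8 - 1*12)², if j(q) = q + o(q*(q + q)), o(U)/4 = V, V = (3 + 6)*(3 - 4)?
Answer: 1600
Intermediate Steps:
V = -9 (V = 9*(-1) = -9)
o(U) = -36 (o(U) = 4*(-9) = -36)
j(q) = -36 + q (j(q) = q - 36 = -36 + q)
j(8 - 1*12)² = (-36 + (8 - 1*12))² = (-36 + (8 - 12))² = (-36 - 4)² = (-40)² = 1600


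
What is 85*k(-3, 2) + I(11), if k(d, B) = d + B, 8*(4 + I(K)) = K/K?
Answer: -711/8 ≈ -88.875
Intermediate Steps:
I(K) = -31/8 (I(K) = -4 + (K/K)/8 = -4 + (⅛)*1 = -4 + ⅛ = -31/8)
k(d, B) = B + d
85*k(-3, 2) + I(11) = 85*(2 - 3) - 31/8 = 85*(-1) - 31/8 = -85 - 31/8 = -711/8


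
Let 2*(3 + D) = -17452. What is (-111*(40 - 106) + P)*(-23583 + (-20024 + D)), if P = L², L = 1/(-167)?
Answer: -10693020157840/27889 ≈ -3.8341e+8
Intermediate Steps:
D = -8729 (D = -3 + (½)*(-17452) = -3 - 8726 = -8729)
L = -1/167 ≈ -0.0059880
P = 1/27889 (P = (-1/167)² = 1/27889 ≈ 3.5856e-5)
(-111*(40 - 106) + P)*(-23583 + (-20024 + D)) = (-111*(40 - 106) + 1/27889)*(-23583 + (-20024 - 8729)) = (-111*(-66) + 1/27889)*(-23583 - 28753) = (7326 + 1/27889)*(-52336) = (204314815/27889)*(-52336) = -10693020157840/27889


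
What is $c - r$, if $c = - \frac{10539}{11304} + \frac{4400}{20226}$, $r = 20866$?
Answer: $- \frac{265047508771}{12701928} \approx -20867.0$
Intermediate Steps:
$c = - \frac{9079123}{12701928}$ ($c = \left(-10539\right) \frac{1}{11304} + 4400 \cdot \frac{1}{20226} = - \frac{1171}{1256} + \frac{2200}{10113} = - \frac{9079123}{12701928} \approx -0.71478$)
$c - r = - \frac{9079123}{12701928} - 20866 = - \frac{265047508771}{12701928}$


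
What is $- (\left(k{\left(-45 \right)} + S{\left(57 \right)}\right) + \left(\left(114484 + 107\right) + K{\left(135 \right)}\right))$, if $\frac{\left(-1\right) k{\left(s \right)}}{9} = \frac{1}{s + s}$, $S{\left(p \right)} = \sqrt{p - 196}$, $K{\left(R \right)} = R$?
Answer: $- \frac{1147261}{10} - i \sqrt{139} \approx -1.1473 \cdot 10^{5} - 11.79 i$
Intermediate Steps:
$S{\left(p \right)} = \sqrt{-196 + p}$
$k{\left(s \right)} = - \frac{9}{2 s}$ ($k{\left(s \right)} = - \frac{9}{s + s} = - \frac{9}{2 s}$)
$- (\left(k{\left(-45 \right)} + S{\left(57 \right)}\right) + \left(\left(114484 + 107\right) + K{\left(135 \right)}\right)) = - (\left(- \frac{9}{2 \left(-45\right)} + \sqrt{-196 + 57}\right) + \left(\left(114484 + 107\right) + 135\right)) = - (\left(\left(- \frac{9}{2}\right) \left(- \frac{1}{45}\right) + \sqrt{-139}\right) + \left(114591 + 135\right)) = - (\left(\frac{1}{10} + i \sqrt{139}\right) + 114726) = - (\frac{1147261}{10} + i \sqrt{139}) = - \frac{1147261}{10} - i \sqrt{139}$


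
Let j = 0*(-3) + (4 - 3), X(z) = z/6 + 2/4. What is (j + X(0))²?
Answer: 9/4 ≈ 2.2500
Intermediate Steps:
X(z) = ½ + z/6 (X(z) = z*(⅙) + 2*(¼) = z/6 + ½ = ½ + z/6)
j = 1 (j = 0 + 1 = 1)
(j + X(0))² = (1 + (½ + (⅙)*0))² = (1 + (½ + 0))² = (1 + ½)² = (3/2)² = 9/4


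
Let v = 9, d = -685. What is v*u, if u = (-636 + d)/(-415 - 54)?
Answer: 11889/469 ≈ 25.350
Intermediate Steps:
u = 1321/469 (u = (-636 - 685)/(-415 - 54) = -1321/(-469) = -1321*(-1/469) = 1321/469 ≈ 2.8166)
v*u = 9*(1321/469) = 11889/469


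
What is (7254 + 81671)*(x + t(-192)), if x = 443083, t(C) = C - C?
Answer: 39401155775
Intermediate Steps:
t(C) = 0
(7254 + 81671)*(x + t(-192)) = (7254 + 81671)*(443083 + 0) = 88925*443083 = 39401155775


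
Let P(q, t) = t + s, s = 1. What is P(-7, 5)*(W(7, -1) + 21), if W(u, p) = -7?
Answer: 84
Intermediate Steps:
P(q, t) = 1 + t (P(q, t) = t + 1 = 1 + t)
P(-7, 5)*(W(7, -1) + 21) = (1 + 5)*(-7 + 21) = 6*14 = 84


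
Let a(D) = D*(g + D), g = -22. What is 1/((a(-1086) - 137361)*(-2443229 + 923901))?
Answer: -1/1619492737056 ≈ -6.1748e-13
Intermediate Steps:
a(D) = D*(-22 + D)
1/((a(-1086) - 137361)*(-2443229 + 923901)) = 1/((-1086*(-22 - 1086) - 137361)*(-2443229 + 923901)) = 1/((-1086*(-1108) - 137361)*(-1519328)) = 1/((1203288 - 137361)*(-1519328)) = 1/(1065927*(-1519328)) = 1/(-1619492737056) = -1/1619492737056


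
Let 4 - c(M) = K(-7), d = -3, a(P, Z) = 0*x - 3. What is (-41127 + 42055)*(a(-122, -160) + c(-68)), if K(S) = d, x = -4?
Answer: 3712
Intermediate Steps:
a(P, Z) = -3 (a(P, Z) = 0*(-4) - 3 = 0 - 3 = -3)
K(S) = -3
c(M) = 7 (c(M) = 4 - 1*(-3) = 4 + 3 = 7)
(-41127 + 42055)*(a(-122, -160) + c(-68)) = (-41127 + 42055)*(-3 + 7) = 928*4 = 3712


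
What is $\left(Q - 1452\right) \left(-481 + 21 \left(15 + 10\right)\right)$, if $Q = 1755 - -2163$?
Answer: $108504$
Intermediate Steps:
$Q = 3918$ ($Q = 1755 + 2163 = 3918$)
$\left(Q - 1452\right) \left(-481 + 21 \left(15 + 10\right)\right) = \left(3918 - 1452\right) \left(-481 + 21 \left(15 + 10\right)\right) = 2466 \left(-481 + 21 \cdot 25\right) = 2466 \left(-481 + 525\right) = 2466 \cdot 44 = 108504$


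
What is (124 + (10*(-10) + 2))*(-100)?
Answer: -2600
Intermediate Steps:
(124 + (10*(-10) + 2))*(-100) = (124 + (-100 + 2))*(-100) = (124 - 98)*(-100) = 26*(-100) = -2600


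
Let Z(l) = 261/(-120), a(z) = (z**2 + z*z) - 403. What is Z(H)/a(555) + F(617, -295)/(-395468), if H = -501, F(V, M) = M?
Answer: 1807557221/2434686877960 ≈ 0.00074242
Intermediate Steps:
a(z) = -403 + 2*z**2 (a(z) = (z**2 + z**2) - 403 = 2*z**2 - 403 = -403 + 2*z**2)
Z(l) = -87/40 (Z(l) = 261*(-1/120) = -87/40)
Z(H)/a(555) + F(617, -295)/(-395468) = -87/(40*(-403 + 2*555**2)) - 295/(-395468) = -87/(40*(-403 + 2*308025)) - 295*(-1/395468) = -87/(40*(-403 + 616050)) + 295/395468 = -87/40/615647 + 295/395468 = -87/40*1/615647 + 295/395468 = -87/24625880 + 295/395468 = 1807557221/2434686877960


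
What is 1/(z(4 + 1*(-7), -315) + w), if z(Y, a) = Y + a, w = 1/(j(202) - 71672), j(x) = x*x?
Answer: -30868/9816025 ≈ -0.0031447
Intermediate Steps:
j(x) = x²
w = -1/30868 (w = 1/(202² - 71672) = 1/(40804 - 71672) = 1/(-30868) = -1/30868 ≈ -3.2396e-5)
1/(z(4 + 1*(-7), -315) + w) = 1/(((4 + 1*(-7)) - 315) - 1/30868) = 1/(((4 - 7) - 315) - 1/30868) = 1/((-3 - 315) - 1/30868) = 1/(-318 - 1/30868) = 1/(-9816025/30868) = -30868/9816025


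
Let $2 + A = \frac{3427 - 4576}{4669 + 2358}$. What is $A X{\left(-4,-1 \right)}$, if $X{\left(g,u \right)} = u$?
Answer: $\frac{15203}{7027} \approx 2.1635$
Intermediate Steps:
$A = - \frac{15203}{7027}$ ($A = -2 + \frac{3427 - 4576}{4669 + 2358} = -2 - \frac{1149}{7027} = - \frac{15203}{7027} \approx -2.1635$)
$A X{\left(-4,-1 \right)} = \left(- \frac{15203}{7027}\right) \left(-1\right) = \frac{15203}{7027}$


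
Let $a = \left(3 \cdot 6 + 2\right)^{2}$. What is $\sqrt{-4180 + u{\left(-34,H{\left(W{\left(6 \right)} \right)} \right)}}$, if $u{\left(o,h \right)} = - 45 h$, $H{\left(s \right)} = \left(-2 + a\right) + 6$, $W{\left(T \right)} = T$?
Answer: $2 i \sqrt{5590} \approx 149.53 i$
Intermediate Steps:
$a = 400$ ($a = \left(18 + 2\right)^{2} = 20^{2} = 400$)
$H{\left(s \right)} = 404$ ($H{\left(s \right)} = \left(-2 + 400\right) + 6 = 398 + 6 = 404$)
$\sqrt{-4180 + u{\left(-34,H{\left(W{\left(6 \right)} \right)} \right)}} = \sqrt{-4180 - 18180} = \sqrt{-22360} = 2 i \sqrt{5590}$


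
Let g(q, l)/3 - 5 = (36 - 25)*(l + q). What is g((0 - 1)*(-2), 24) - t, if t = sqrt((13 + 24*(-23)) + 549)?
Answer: 873 - sqrt(10) ≈ 869.84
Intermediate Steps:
g(q, l) = 15 + 33*l + 33*q (g(q, l) = 15 + 3*((36 - 25)*(l + q)) = 15 + 3*(11*(l + q)) = 15 + 3*(11*l + 11*q) = 15 + (33*l + 33*q) = 15 + 33*l + 33*q)
t = sqrt(10) (t = sqrt((13 - 552) + 549) = sqrt(-539 + 549) = sqrt(10) ≈ 3.1623)
g((0 - 1)*(-2), 24) - t = (15 + 33*24 + 33*((0 - 1)*(-2))) - sqrt(10) = (15 + 792 + 33*(-1*(-2))) - sqrt(10) = (15 + 792 + 33*2) - sqrt(10) = (15 + 792 + 66) - sqrt(10) = 873 - sqrt(10)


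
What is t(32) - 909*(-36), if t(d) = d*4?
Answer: 32852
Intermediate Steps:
t(d) = 4*d
t(32) - 909*(-36) = 4*32 - 909*(-36) = 128 + 32724 = 32852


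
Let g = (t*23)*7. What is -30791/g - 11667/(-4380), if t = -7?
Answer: 49337763/1645420 ≈ 29.985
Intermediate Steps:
g = -1127 (g = -7*23*7 = -161*7 = -1127)
-30791/g - 11667/(-4380) = -30791/(-1127) - 11667/(-4380) = -30791*(-1/1127) - 11667*(-1/4380) = 30791/1127 + 3889/1460 = 49337763/1645420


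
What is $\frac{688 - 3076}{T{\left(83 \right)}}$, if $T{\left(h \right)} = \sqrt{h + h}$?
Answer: $- \frac{1194 \sqrt{166}}{83} \approx -185.34$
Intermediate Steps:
$T{\left(h \right)} = \sqrt{2} \sqrt{h}$ ($T{\left(h \right)} = \sqrt{2 h} = \sqrt{2} \sqrt{h}$)
$\frac{688 - 3076}{T{\left(83 \right)}} = \frac{688 - 3076}{\sqrt{2} \sqrt{83}} = \frac{688 - 3076}{\sqrt{166}} = - 2388 \frac{\sqrt{166}}{166} = - \frac{1194 \sqrt{166}}{83}$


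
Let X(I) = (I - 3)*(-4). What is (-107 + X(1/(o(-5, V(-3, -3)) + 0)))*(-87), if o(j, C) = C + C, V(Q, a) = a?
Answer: 8207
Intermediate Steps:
o(j, C) = 2*C
X(I) = 12 - 4*I (X(I) = (-3 + I)*(-4) = 12 - 4*I)
(-107 + X(1/(o(-5, V(-3, -3)) + 0)))*(-87) = (-107 + (12 - 4/(2*(-3) + 0)))*(-87) = (-107 + (12 - 4/(-6 + 0)))*(-87) = (-107 + (12 - 4/(-6)))*(-87) = (-107 + (12 - 4*(-⅙)))*(-87) = (-107 + (12 + ⅔))*(-87) = (-107 + 38/3)*(-87) = -283/3*(-87) = 8207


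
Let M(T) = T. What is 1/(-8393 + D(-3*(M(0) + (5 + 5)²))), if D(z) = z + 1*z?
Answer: -1/8993 ≈ -0.00011120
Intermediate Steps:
D(z) = 2*z (D(z) = z + z = 2*z)
1/(-8393 + D(-3*(M(0) + (5 + 5)²))) = 1/(-8393 + 2*(-3*(0 + (5 + 5)²))) = 1/(-8393 + 2*(-3*(0 + 10²))) = 1/(-8393 + 2*(-3*(0 + 100))) = 1/(-8393 + 2*(-3*100)) = 1/(-8393 + 2*(-300)) = 1/(-8393 - 600) = 1/(-8993) = -1/8993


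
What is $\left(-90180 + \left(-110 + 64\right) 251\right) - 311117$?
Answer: $-412843$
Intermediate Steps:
$\left(-90180 + \left(-110 + 64\right) 251\right) - 311117 = \left(-90180 - 11546\right) - 311117 = -101726 - 311117 = -412843$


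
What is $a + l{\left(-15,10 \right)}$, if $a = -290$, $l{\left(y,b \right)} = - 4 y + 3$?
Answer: $-227$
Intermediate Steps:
$l{\left(y,b \right)} = 3 - 4 y$
$a + l{\left(-15,10 \right)} = -290 + \left(3 - -60\right) = -290 + \left(3 + 60\right) = -290 + 63 = -227$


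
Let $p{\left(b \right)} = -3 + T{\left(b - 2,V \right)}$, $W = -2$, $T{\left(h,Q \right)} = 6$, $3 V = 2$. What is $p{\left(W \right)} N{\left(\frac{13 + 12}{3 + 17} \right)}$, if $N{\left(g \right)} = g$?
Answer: $\frac{15}{4} \approx 3.75$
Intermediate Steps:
$V = \frac{2}{3}$ ($V = \frac{1}{3} \cdot 2 = \frac{2}{3} \approx 0.66667$)
$p{\left(b \right)} = 3$ ($p{\left(b \right)} = -3 + 6 = 3$)
$p{\left(W \right)} N{\left(\frac{13 + 12}{3 + 17} \right)} = 3 \frac{13 + 12}{3 + 17} = 3 \cdot \frac{25}{20} = 3 \cdot 25 \cdot \frac{1}{20} = 3 \cdot \frac{5}{4} = \frac{15}{4}$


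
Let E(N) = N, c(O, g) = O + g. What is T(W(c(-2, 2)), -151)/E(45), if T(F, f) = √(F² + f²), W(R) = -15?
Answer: √23026/45 ≈ 3.3721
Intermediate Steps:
T(W(c(-2, 2)), -151)/E(45) = √((-15)² + (-151)²)/45 = √(225 + 22801)*(1/45) = √23026*(1/45) = √23026/45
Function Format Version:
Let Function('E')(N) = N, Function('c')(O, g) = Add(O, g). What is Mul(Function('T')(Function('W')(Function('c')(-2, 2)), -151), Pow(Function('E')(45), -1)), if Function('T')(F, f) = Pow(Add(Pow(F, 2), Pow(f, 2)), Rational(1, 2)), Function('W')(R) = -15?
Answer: Mul(Rational(1, 45), Pow(23026, Rational(1, 2))) ≈ 3.3721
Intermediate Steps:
Mul(Function('T')(Function('W')(Function('c')(-2, 2)), -151), Pow(Function('E')(45), -1)) = Mul(Pow(Add(Pow(-15, 2), Pow(-151, 2)), Rational(1, 2)), Pow(45, -1)) = Mul(Pow(Add(225, 22801), Rational(1, 2)), Rational(1, 45)) = Mul(Pow(23026, Rational(1, 2)), Rational(1, 45)) = Mul(Rational(1, 45), Pow(23026, Rational(1, 2)))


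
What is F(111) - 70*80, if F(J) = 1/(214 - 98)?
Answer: -649599/116 ≈ -5600.0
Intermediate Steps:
F(J) = 1/116
F(111) - 70*80 = 1/116 - 70*80 = 1/116 - 5600 = -649599/116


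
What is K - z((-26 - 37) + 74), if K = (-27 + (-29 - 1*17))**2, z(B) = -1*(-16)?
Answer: 5313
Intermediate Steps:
z(B) = 16
K = 5329 (K = (-27 + (-29 - 17))**2 = (-27 - 46)**2 = (-73)**2 = 5329)
K - z((-26 - 37) + 74) = 5329 - 1*16 = 5329 - 16 = 5313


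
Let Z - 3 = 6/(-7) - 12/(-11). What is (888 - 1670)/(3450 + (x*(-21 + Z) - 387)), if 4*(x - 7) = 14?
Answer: -8602/31641 ≈ -0.27186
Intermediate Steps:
x = 21/2 (x = 7 + (¼)*14 = 7 + 7/2 = 21/2 ≈ 10.500)
Z = 249/77 (Z = 3 + (6/(-7) - 12/(-11)) = 3 + (6*(-⅐) - 12*(-1/11)) = 3 + (-6/7 + 12/11) = 3 + 18/77 = 249/77 ≈ 3.2338)
(888 - 1670)/(3450 + (x*(-21 + Z) - 387)) = (888 - 1670)/(3450 + (21*(-21 + 249/77)/2 - 387)) = -782/(3450 + ((21/2)*(-1368/77) - 387)) = -782/(3450 + (-2052/11 - 387)) = -782/(3450 - 6309/11) = -782/31641/11 = -782*11/31641 = -8602/31641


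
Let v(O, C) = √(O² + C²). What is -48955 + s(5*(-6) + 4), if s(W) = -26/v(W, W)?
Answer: -48955 - √2/2 ≈ -48956.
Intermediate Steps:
v(O, C) = √(C² + O²)
s(W) = -13*√2/√(W²) (s(W) = -26/√(W² + W²) = -26*√2/(2*√(W²)) = -13*√2/√(W²))
-48955 + s(5*(-6) + 4) = -48955 - 13*√2/√((5*(-6) + 4)²) = -48955 - 13*√2/√((-30 + 4)²) = -48955 - 13*√2/√((-26)²) = -48955 - 13*√2/√676 = -48955 - 13*√2*1/26 = -48955 - √2/2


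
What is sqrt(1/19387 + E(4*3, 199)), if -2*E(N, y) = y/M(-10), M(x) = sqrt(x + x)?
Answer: sqrt(1938700 + 373976490155*I*sqrt(5))/193870 ≈ 3.3353 + 3.3353*I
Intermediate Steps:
M(x) = sqrt(2)*sqrt(x) (M(x) = sqrt(2*x) = sqrt(2)*sqrt(x))
E(N, y) = I*y*sqrt(5)/20 (E(N, y) = -y/(2*(sqrt(2)*sqrt(-10))) = -y/(2*(sqrt(2)*(I*sqrt(10)))) = -y/(2*(2*I*sqrt(5))) = -y*(-I*sqrt(5)/10)/2 = -(-1)*I*y*sqrt(5)/20 = I*y*sqrt(5)/20)
sqrt(1/19387 + E(4*3, 199)) = sqrt(1/19387 + (1/20)*I*199*sqrt(5)) = sqrt(1/19387 + 199*I*sqrt(5)/20)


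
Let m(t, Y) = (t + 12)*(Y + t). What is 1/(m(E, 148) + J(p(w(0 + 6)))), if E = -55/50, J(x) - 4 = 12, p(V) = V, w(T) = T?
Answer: 100/161721 ≈ 0.00061835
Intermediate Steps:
J(x) = 16 (J(x) = 4 + 12 = 16)
E = -11/10 (E = -55*1/50 = -11/10 ≈ -1.1000)
m(t, Y) = (12 + t)*(Y + t)
1/(m(E, 148) + J(p(w(0 + 6)))) = 1/(((-11/10)² + 12*148 + 12*(-11/10) + 148*(-11/10)) + 16) = 1/((121/100 + 1776 - 66/5 - 814/5) + 16) = 1/(160121/100 + 16) = 1/(161721/100) = 100/161721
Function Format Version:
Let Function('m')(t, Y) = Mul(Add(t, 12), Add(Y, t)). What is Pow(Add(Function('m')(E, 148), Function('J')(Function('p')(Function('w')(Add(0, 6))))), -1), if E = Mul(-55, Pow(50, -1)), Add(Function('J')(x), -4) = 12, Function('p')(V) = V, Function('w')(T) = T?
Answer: Rational(100, 161721) ≈ 0.00061835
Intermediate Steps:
Function('J')(x) = 16 (Function('J')(x) = Add(4, 12) = 16)
E = Rational(-11, 10) (E = Mul(-55, Rational(1, 50)) = Rational(-11, 10) ≈ -1.1000)
Function('m')(t, Y) = Mul(Add(12, t), Add(Y, t))
Pow(Add(Function('m')(E, 148), Function('J')(Function('p')(Function('w')(Add(0, 6))))), -1) = Pow(Add(Add(Pow(Rational(-11, 10), 2), Mul(12, 148), Mul(12, Rational(-11, 10)), Mul(148, Rational(-11, 10))), 16), -1) = Pow(Add(Add(Rational(121, 100), 1776, Rational(-66, 5), Rational(-814, 5)), 16), -1) = Pow(Add(Rational(160121, 100), 16), -1) = Pow(Rational(161721, 100), -1) = Rational(100, 161721)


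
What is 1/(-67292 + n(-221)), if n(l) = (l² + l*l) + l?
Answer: 1/30169 ≈ 3.3147e-5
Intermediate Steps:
n(l) = l + 2*l² (n(l) = (l² + l²) + l = 2*l² + l = l + 2*l²)
1/(-67292 + n(-221)) = 1/(-67292 - 221*(1 + 2*(-221))) = 1/(-67292 - 221*(1 - 442)) = 1/(-67292 - 221*(-441)) = 1/(-67292 + 97461) = 1/30169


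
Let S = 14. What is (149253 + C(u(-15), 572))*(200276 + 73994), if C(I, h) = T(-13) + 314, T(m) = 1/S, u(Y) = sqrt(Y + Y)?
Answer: 287152324765/7 ≈ 4.1022e+10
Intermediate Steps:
u(Y) = sqrt(2)*sqrt(Y) (u(Y) = sqrt(2*Y) = sqrt(2)*sqrt(Y))
T(m) = 1/14
C(I, h) = 4397/14 (C(I, h) = 1/14 + 314 = 4397/14)
(149253 + C(u(-15), 572))*(200276 + 73994) = (149253 + 4397/14)*(200276 + 73994) = (2093939/14)*274270 = 287152324765/7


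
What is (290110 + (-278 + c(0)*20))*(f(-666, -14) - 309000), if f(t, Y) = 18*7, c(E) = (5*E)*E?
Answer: -89521569168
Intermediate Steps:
c(E) = 5*E²
f(t, Y) = 126
(290110 + (-278 + c(0)*20))*(f(-666, -14) - 309000) = (290110 + (-278 + (5*0²)*20))*(126 - 309000) = (290110 + (-278 + (5*0)*20))*(-308874) = (290110 + (-278 + 0*20))*(-308874) = (290110 + (-278 + 0))*(-308874) = (290110 - 278)*(-308874) = 289832*(-308874) = -89521569168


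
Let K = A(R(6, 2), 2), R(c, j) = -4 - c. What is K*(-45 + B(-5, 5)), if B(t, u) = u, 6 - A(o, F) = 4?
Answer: -80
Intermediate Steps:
A(o, F) = 2 (A(o, F) = 6 - 1*4 = 6 - 4 = 2)
K = 2
K*(-45 + B(-5, 5)) = 2*(-45 + 5) = 2*(-40) = -80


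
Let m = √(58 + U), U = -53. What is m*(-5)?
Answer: -5*√5 ≈ -11.180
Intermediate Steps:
m = √5 (m = √(58 - 53) = √5 ≈ 2.2361)
m*(-5) = √5*(-5) = -5*√5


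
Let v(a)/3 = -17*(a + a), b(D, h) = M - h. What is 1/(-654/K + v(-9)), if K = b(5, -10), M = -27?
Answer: 17/16260 ≈ 0.0010455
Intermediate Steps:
b(D, h) = -27 - h
K = -17 (K = -27 - 1*(-10) = -27 + 10 = -17)
v(a) = -102*a (v(a) = 3*(-17*(a + a)) = 3*(-34*a) = -102*a)
1/(-654/K + v(-9)) = 1/(-654/(-17) - 102*(-9)) = 1/(-654*(-1/17) + 918) = 1/(654/17 + 918) = 1/(16260/17) = 17/16260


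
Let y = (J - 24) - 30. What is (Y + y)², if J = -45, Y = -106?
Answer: 42025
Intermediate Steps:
y = -99 (y = (-45 - 24) - 30 = -69 - 30 = -99)
(Y + y)² = (-106 - 99)² = (-205)² = 42025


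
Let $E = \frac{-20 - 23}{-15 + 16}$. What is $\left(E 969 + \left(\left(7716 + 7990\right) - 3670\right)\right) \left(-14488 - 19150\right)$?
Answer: $996727578$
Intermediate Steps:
$E = -43$ ($E = - \frac{43}{1} = \left(-43\right) 1 = -43$)
$\left(E 969 + \left(\left(7716 + 7990\right) - 3670\right)\right) \left(-14488 - 19150\right) = \left(\left(-43\right) 969 + \left(\left(7716 + 7990\right) - 3670\right)\right) \left(-14488 - 19150\right) = \left(-41667 + \left(15706 - 3670\right)\right) \left(-33638\right) = \left(-41667 + 12036\right) \left(-33638\right) = \left(-29631\right) \left(-33638\right) = 996727578$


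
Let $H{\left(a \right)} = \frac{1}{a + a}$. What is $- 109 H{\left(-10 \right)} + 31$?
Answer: $\frac{729}{20} \approx 36.45$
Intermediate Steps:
$H{\left(a \right)} = \frac{1}{2 a}$
$- 109 H{\left(-10 \right)} + 31 = - 109 \frac{1}{2 \left(-10\right)} + 31 = - 109 \cdot \frac{1}{2} \left(- \frac{1}{10}\right) + 31 = \left(-109\right) \left(- \frac{1}{20}\right) + 31 = \frac{109}{20} + 31 = \frac{729}{20}$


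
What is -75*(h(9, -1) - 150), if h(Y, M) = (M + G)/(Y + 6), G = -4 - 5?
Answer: 11300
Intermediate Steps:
G = -9
h(Y, M) = (-9 + M)/(6 + Y) (h(Y, M) = (M - 9)/(Y + 6) = (-9 + M)/(6 + Y))
-75*(h(9, -1) - 150) = -75*((-9 - 1)/(6 + 9) - 150) = -75*(-10/15 - 150) = -75*((1/15)*(-10) - 150) = -75*(-2/3 - 150) = -75*(-452/3) = 11300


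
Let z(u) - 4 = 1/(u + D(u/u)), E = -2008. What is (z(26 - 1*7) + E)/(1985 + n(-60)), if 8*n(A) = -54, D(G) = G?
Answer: -40079/39565 ≈ -1.0130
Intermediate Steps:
n(A) = -27/4 (n(A) = (⅛)*(-54) = -27/4)
z(u) = 4 + 1/(1 + u) (z(u) = 4 + 1/(u + u/u) = 4 + 1/(u + 1) = 4 + 1/(1 + u))
(z(26 - 1*7) + E)/(1985 + n(-60)) = ((5 + 4*(26 - 1*7))/(1 + (26 - 1*7)) - 2008)/(1985 - 27/4) = ((5 + 4*(26 - 7))/(1 + (26 - 7)) - 2008)/(7913/4) = ((5 + 4*19)/(1 + 19) - 2008)*(4/7913) = ((5 + 76)/20 - 2008)*(4/7913) = ((1/20)*81 - 2008)*(4/7913) = (81/20 - 2008)*(4/7913) = -40079/20*4/7913 = -40079/39565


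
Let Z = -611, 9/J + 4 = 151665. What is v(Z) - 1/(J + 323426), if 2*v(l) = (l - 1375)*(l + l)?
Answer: 59520873946908709/49051110595 ≈ 1.2134e+6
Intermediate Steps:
J = 9/151661 (J = 9/(-4 + 151665) = 9/151661 ≈ 5.9343e-5)
v(l) = l*(-1375 + l) (v(l) = ((l - 1375)*(l + l))/2 = ((-1375 + l)*(2*l))/2 = (2*l*(-1375 + l))/2 = l*(-1375 + l))
v(Z) - 1/(J + 323426) = -611*(-1375 - 611) - 1/(9/151661 + 323426) = -611*(-1986) - 1/49051110595/151661 = 1213446 - 1*151661/49051110595 = 1213446 - 151661/49051110595 = 59520873946908709/49051110595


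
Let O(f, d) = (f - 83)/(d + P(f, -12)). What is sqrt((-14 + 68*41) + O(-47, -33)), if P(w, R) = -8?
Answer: 2*sqrt(1167106)/41 ≈ 52.699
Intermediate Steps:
O(f, d) = (-83 + f)/(-8 + d) (O(f, d) = (f - 83)/(d - 8) = (-83 + f)/(-8 + d))
sqrt((-14 + 68*41) + O(-47, -33)) = sqrt((-14 + 68*41) + (-83 - 47)/(-8 - 33)) = sqrt((-14 + 2788) - 130/(-41)) = sqrt(2774 - 1/41*(-130)) = sqrt(2774 + 130/41) = sqrt(113864/41) = 2*sqrt(1167106)/41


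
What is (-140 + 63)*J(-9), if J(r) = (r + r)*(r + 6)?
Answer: -4158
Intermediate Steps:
J(r) = 2*r*(6 + r) (J(r) = (2*r)*(6 + r) = 2*r*(6 + r))
(-140 + 63)*J(-9) = (-140 + 63)*(2*(-9)*(6 - 9)) = -154*(-9)*(-3) = -77*54 = -4158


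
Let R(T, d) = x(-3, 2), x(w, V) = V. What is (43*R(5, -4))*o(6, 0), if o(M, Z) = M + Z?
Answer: 516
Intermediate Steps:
R(T, d) = 2
(43*R(5, -4))*o(6, 0) = (43*2)*(6 + 0) = 86*6 = 516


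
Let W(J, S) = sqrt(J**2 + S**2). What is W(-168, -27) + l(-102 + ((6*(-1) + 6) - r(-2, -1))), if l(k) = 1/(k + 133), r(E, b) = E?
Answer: 1/33 + 3*sqrt(3217) ≈ 170.19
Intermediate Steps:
l(k) = 1/(133 + k)
W(-168, -27) + l(-102 + ((6*(-1) + 6) - r(-2, -1))) = sqrt((-168)**2 + (-27)**2) + 1/(133 + (-102 + ((6*(-1) + 6) - 1*(-2)))) = sqrt(28224 + 729) + 1/(133 + (-102 + ((-6 + 6) + 2))) = sqrt(28953) + 1/(133 + (-102 + (0 + 2))) = 3*sqrt(3217) + 1/(133 + (-102 + 2)) = 3*sqrt(3217) + 1/(133 - 100) = 3*sqrt(3217) + 1/33 = 1/33 + 3*sqrt(3217)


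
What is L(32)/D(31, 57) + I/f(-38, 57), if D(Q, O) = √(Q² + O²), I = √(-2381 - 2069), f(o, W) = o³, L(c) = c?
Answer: 16*√4210/2105 - 5*I*√178/54872 ≈ 0.49318 - 0.0012157*I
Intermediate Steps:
I = 5*I*√178 (I = √(-4450) = 5*I*√178 ≈ 66.708*I)
D(Q, O) = √(O² + Q²)
L(32)/D(31, 57) + I/f(-38, 57) = 32/(√(57² + 31²)) + (5*I*√178)/((-38)³) = 32/(√(3249 + 961)) + (5*I*√178)/(-54872) = 32/(√4210) + (5*I*√178)*(-1/54872) = 32*(√4210/4210) - 5*I*√178/54872 = 16*√4210/2105 - 5*I*√178/54872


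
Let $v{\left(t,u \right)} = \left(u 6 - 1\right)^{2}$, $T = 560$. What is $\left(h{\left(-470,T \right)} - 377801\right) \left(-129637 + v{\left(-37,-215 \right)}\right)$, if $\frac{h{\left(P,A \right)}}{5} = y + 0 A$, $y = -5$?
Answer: $-580735186344$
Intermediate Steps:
$h{\left(P,A \right)} = -25$ ($h{\left(P,A \right)} = 5 \left(-5 + 0 A\right) = 5 \left(-5 + 0\right) = 5 \left(-5\right) = -25$)
$v{\left(t,u \right)} = \left(-1 + 6 u\right)^{2}$ ($v{\left(t,u \right)} = \left(6 u - 1\right)^{2} = \left(-1 + 6 u\right)^{2}$)
$\left(h{\left(-470,T \right)} - 377801\right) \left(-129637 + v{\left(-37,-215 \right)}\right) = \left(-25 - 377801\right) \left(-129637 + \left(-1 + 6 \left(-215\right)\right)^{2}\right) = - 377826 \left(-129637 + \left(-1 - 1290\right)^{2}\right) = - 377826 \left(-129637 + \left(-1291\right)^{2}\right) = - 377826 \left(-129637 + 1666681\right) = \left(-377826\right) 1537044 = -580735186344$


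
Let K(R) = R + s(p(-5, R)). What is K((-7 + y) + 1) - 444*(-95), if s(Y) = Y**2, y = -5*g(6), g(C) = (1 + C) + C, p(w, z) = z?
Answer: 47150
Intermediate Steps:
g(C) = 1 + 2*C
y = -65 (y = -5*(1 + 2*6) = -5*(1 + 12) = -5*13 = -65)
K(R) = R + R**2
K((-7 + y) + 1) - 444*(-95) = ((-7 - 65) + 1)*(1 + ((-7 - 65) + 1)) - 444*(-95) = (-72 + 1)*(1 + (-72 + 1)) + 42180 = -71*(1 - 71) + 42180 = -71*(-70) + 42180 = 4970 + 42180 = 47150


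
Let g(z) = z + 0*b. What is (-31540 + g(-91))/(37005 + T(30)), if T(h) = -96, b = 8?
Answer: -31631/36909 ≈ -0.85700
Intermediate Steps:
g(z) = z (g(z) = z + 0*8 = z + 0 = z)
(-31540 + g(-91))/(37005 + T(30)) = (-31540 - 91)/(37005 - 96) = -31631/36909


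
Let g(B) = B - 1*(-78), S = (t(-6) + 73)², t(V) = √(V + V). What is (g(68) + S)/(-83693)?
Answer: -5463/83693 - 292*I*√3/83693 ≈ -0.065274 - 0.006043*I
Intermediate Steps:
t(V) = √2*√V (t(V) = √(2*V) = √2*√V)
S = (73 + 2*I*√3)² (S = (√2*√(-6) + 73)² = (√2*(I*√6) + 73)² = (2*I*√3 + 73)² = (73 + 2*I*√3)² ≈ 5317.0 + 505.76*I)
g(B) = 78 + B (g(B) = B + 78 = 78 + B)
(g(68) + S)/(-83693) = ((78 + 68) + (5317 + 292*I*√3))/(-83693) = (146 + (5317 + 292*I*√3))*(-1/83693) = (5463 + 292*I*√3)*(-1/83693) = -5463/83693 - 292*I*√3/83693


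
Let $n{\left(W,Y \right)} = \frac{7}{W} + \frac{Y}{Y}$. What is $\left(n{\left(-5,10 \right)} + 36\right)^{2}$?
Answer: $\frac{31684}{25} \approx 1267.4$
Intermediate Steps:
$n{\left(W,Y \right)} = 1 + \frac{7}{W}$ ($n{\left(W,Y \right)} = \frac{7}{W} + 1 = 1 + \frac{7}{W}$)
$\left(n{\left(-5,10 \right)} + 36\right)^{2} = \left(\frac{7 - 5}{-5} + 36\right)^{2} = \left(\left(- \frac{1}{5}\right) 2 + 36\right)^{2} = \left(- \frac{2}{5} + 36\right)^{2} = \left(\frac{178}{5}\right)^{2} = \frac{31684}{25}$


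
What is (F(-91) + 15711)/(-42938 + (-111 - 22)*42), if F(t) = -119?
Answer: -3898/12131 ≈ -0.32133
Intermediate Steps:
(F(-91) + 15711)/(-42938 + (-111 - 22)*42) = (-119 + 15711)/(-42938 + (-111 - 22)*42) = 15592/(-42938 - 133*42) = 15592/(-42938 - 5586) = 15592/(-48524) = 15592*(-1/48524) = -3898/12131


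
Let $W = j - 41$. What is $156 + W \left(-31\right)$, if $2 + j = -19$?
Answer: $2078$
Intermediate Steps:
$j = -21$ ($j = -2 - 19 = -21$)
$W = -62$ ($W = -21 - 41 = -62$)
$156 + W \left(-31\right) = 156 - -1922 = 156 + 1922 = 2078$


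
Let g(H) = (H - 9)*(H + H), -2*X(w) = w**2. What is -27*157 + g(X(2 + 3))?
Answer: -7403/2 ≈ -3701.5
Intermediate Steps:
X(w) = -w**2/2
g(H) = 2*H*(-9 + H) (g(H) = (-9 + H)*(2*H) = 2*H*(-9 + H))
-27*157 + g(X(2 + 3)) = -27*157 + 2*(-(2 + 3)**2/2)*(-9 - (2 + 3)**2/2) = -4239 + 2*(-1/2*5**2)*(-9 - 1/2*5**2) = -4239 + 2*(-1/2*25)*(-9 - 1/2*25) = -4239 + 2*(-25/2)*(-9 - 25/2) = -4239 + 2*(-25/2)*(-43/2) = -4239 + 1075/2 = -7403/2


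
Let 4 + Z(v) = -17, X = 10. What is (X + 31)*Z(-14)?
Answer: -861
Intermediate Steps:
Z(v) = -21 (Z(v) = -4 - 17 = -21)
(X + 31)*Z(-14) = (10 + 31)*(-21) = 41*(-21) = -861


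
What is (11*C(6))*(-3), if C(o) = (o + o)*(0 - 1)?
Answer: 396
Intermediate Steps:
C(o) = -2*o (C(o) = (2*o)*(-1) = -2*o)
(11*C(6))*(-3) = (11*(-2*6))*(-3) = (11*(-12))*(-3) = -132*(-3) = 396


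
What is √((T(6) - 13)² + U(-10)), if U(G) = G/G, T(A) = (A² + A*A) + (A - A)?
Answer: √3482 ≈ 59.008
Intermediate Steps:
T(A) = 2*A² (T(A) = (A² + A²) + 0 = 2*A² + 0 = 2*A²)
U(G) = 1
√((T(6) - 13)² + U(-10)) = √((2*6² - 13)² + 1) = √((2*36 - 13)² + 1) = √((72 - 13)² + 1) = √(59² + 1) = √(3481 + 1) = √3482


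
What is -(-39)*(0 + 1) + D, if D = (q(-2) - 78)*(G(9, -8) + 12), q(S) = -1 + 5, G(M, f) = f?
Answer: -257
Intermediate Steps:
q(S) = 4
D = -296 (D = (4 - 78)*(-8 + 12) = -74*4 = -296)
-(-39)*(0 + 1) + D = -(-39)*(0 + 1) - 296 = -(-39) - 296 = -13*(-3) - 296 = 39 - 296 = -257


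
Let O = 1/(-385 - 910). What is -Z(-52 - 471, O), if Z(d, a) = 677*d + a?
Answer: 458521946/1295 ≈ 3.5407e+5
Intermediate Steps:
O = -1/1295 (O = 1/(-1295) = -1/1295 ≈ -0.00077220)
Z(d, a) = a + 677*d
-Z(-52 - 471, O) = -(-1/1295 + 677*(-52 - 471)) = -(-1/1295 + 677*(-523)) = -(-1/1295 - 354071) = -1*(-458521946/1295) = 458521946/1295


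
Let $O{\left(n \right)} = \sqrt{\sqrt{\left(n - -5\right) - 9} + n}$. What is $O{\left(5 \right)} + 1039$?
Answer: $1039 + \sqrt{6} \approx 1041.4$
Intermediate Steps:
$O{\left(n \right)} = \sqrt{n + \sqrt{-4 + n}}$ ($O{\left(n \right)} = \sqrt{\sqrt{\left(n + 5\right) - 9} + n} = \sqrt{\sqrt{\left(5 + n\right) - 9} + n} = \sqrt{\sqrt{-4 + n} + n} = \sqrt{n + \sqrt{-4 + n}}$)
$O{\left(5 \right)} + 1039 = \sqrt{5 + \sqrt{-4 + 5}} + 1039 = \sqrt{5 + \sqrt{1}} + 1039 = \sqrt{5 + 1} + 1039 = \sqrt{6} + 1039 = 1039 + \sqrt{6}$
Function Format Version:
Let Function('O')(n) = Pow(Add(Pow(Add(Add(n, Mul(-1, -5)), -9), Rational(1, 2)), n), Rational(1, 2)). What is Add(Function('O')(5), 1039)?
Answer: Add(1039, Pow(6, Rational(1, 2))) ≈ 1041.4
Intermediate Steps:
Function('O')(n) = Pow(Add(n, Pow(Add(-4, n), Rational(1, 2))), Rational(1, 2)) (Function('O')(n) = Pow(Add(Pow(Add(Add(n, 5), -9), Rational(1, 2)), n), Rational(1, 2)) = Pow(Add(Pow(Add(Add(5, n), -9), Rational(1, 2)), n), Rational(1, 2)) = Pow(Add(Pow(Add(-4, n), Rational(1, 2)), n), Rational(1, 2)) = Pow(Add(n, Pow(Add(-4, n), Rational(1, 2))), Rational(1, 2)))
Add(Function('O')(5), 1039) = Add(Pow(Add(5, Pow(Add(-4, 5), Rational(1, 2))), Rational(1, 2)), 1039) = Add(Pow(Add(5, Pow(1, Rational(1, 2))), Rational(1, 2)), 1039) = Add(Pow(Add(5, 1), Rational(1, 2)), 1039) = Add(Pow(6, Rational(1, 2)), 1039) = Add(1039, Pow(6, Rational(1, 2)))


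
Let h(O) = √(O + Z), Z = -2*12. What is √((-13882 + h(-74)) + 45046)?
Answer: √(31164 + 7*I*√2) ≈ 176.53 + 0.028*I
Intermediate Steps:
Z = -24
h(O) = √(-24 + O) (h(O) = √(O - 24) = √(-24 + O))
√((-13882 + h(-74)) + 45046) = √((-13882 + √(-24 - 74)) + 45046) = √((-13882 + √(-98)) + 45046) = √((-13882 + 7*I*√2) + 45046) = √(31164 + 7*I*√2)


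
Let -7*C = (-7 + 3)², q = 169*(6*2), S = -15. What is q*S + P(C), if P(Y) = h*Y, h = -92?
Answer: -211468/7 ≈ -30210.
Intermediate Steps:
q = 2028 (q = 169*12 = 2028)
C = -16/7 (C = -(-7 + 3)²/7 = -⅐*(-4)² = -⅐*16 = -16/7 ≈ -2.2857)
P(Y) = -92*Y
q*S + P(C) = 2028*(-15) - 92*(-16/7) = -30420 + 1472/7 = -211468/7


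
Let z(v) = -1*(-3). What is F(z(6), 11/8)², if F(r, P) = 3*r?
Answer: 81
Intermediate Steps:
z(v) = 3
F(z(6), 11/8)² = (3*3)² = 9² = 81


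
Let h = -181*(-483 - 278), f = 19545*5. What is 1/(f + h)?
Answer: 1/235466 ≈ 4.2469e-6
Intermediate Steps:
f = 97725
h = 137741 (h = -181*(-761) = 137741)
1/(f + h) = 1/(97725 + 137741) = 1/235466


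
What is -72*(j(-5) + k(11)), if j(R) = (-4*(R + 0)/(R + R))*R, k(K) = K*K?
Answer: -9432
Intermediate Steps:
k(K) = K²
j(R) = -2*R (j(R) = (-4*R/(2*R))*R = (-4*R*1/(2*R))*R = (-4*½)*R = -2*R)
-72*(j(-5) + k(11)) = -72*(-2*(-5) + 11²) = -72*(10 + 121) = -72*131 = -9432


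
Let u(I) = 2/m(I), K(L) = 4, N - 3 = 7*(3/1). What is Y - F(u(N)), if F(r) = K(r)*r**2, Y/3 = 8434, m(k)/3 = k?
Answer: 8197847/324 ≈ 25302.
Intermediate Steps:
N = 24 (N = 3 + 7*(3/1) = 3 + 7*(3*1) = 3 + 7*3 = 3 + 21 = 24)
m(k) = 3*k
u(I) = 2/(3*I) (u(I) = 2/((3*I)) = 2*(1/(3*I)) = 2/(3*I))
Y = 25302 (Y = 3*8434 = 25302)
F(r) = 4*r**2
Y - F(u(N)) = 25302 - 4*((2/3)/24)**2 = 25302 - 4*((2/3)*(1/24))**2 = 25302 - 4*(1/36)**2 = 25302 - 4/1296 = 25302 - 1*1/324 = 25302 - 1/324 = 8197847/324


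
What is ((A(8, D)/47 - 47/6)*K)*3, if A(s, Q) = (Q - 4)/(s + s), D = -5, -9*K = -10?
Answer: -88495/3384 ≈ -26.151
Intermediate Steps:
K = 10/9 (K = -⅑*(-10) = 10/9 ≈ 1.1111)
A(s, Q) = (-4 + Q)/(2*s) (A(s, Q) = (-4 + Q)/((2*s)) = (-4 + Q)*(1/(2*s)) = (-4 + Q)/(2*s))
((A(8, D)/47 - 47/6)*K)*3 = ((((½)*(-4 - 5)/8)/47 - 47/6)*(10/9))*3 = ((((½)*(⅛)*(-9))*(1/47) - 47*⅙)*(10/9))*3 = ((-9/16*1/47 - 47/6)*(10/9))*3 = ((-9/752 - 47/6)*(10/9))*3 = -17699/2256*10/9*3 = -88495/10152*3 = -88495/3384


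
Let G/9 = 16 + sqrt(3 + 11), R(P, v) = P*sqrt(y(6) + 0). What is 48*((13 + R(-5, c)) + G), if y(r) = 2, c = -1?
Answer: 7536 - 240*sqrt(2) + 432*sqrt(14) ≈ 8813.0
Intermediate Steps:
R(P, v) = P*sqrt(2) (R(P, v) = P*sqrt(2 + 0) = P*sqrt(2))
G = 144 + 9*sqrt(14) (G = 9*(16 + sqrt(3 + 11)) = 9*(16 + sqrt(14)) = 144 + 9*sqrt(14) ≈ 177.67)
48*((13 + R(-5, c)) + G) = 48*((13 - 5*sqrt(2)) + (144 + 9*sqrt(14))) = 48*(157 - 5*sqrt(2) + 9*sqrt(14)) = 7536 - 240*sqrt(2) + 432*sqrt(14)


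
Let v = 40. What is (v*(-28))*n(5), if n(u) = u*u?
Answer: -28000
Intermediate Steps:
n(u) = u²
(v*(-28))*n(5) = (40*(-28))*5² = -1120*25 = -28000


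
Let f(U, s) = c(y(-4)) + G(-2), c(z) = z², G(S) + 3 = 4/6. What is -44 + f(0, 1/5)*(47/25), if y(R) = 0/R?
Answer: -3629/75 ≈ -48.387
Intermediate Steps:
y(R) = 0
G(S) = -7/3 (G(S) = -3 + 4/6 = -3 + 4*(⅙) = -3 + ⅔ = -7/3)
f(U, s) = -7/3 (f(U, s) = 0² - 7/3 = 0 - 7/3 = -7/3)
-44 + f(0, 1/5)*(47/25) = -44 - 329/(3*25) = -44 - 7/3*47/25 = -44 - 329/75 = -3629/75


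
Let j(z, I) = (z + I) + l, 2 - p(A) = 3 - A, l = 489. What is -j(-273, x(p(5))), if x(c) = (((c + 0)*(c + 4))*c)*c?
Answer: -728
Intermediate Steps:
p(A) = -1 + A (p(A) = 2 - (3 - A) = 2 + (-3 + A) = -1 + A)
x(c) = c³*(4 + c) (x(c) = ((c*(4 + c))*c)*c = (c²*(4 + c))*c = c³*(4 + c))
j(z, I) = 489 + I + z (j(z, I) = (z + I) + 489 = (I + z) + 489 = 489 + I + z)
-j(-273, x(p(5))) = -(489 + (-1 + 5)³*(4 + (-1 + 5)) - 273) = -(489 + 4³*(4 + 4) - 273) = -(489 + 64*8 - 273) = -(489 + 512 - 273) = -1*728 = -728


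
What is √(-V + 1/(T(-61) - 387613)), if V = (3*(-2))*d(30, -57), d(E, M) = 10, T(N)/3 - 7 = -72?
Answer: √563981394002/96952 ≈ 7.7460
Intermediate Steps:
T(N) = -195 (T(N) = 21 + 3*(-72) = 21 - 216 = -195)
V = -60 (V = (3*(-2))*10 = -6*10 = -60)
√(-V + 1/(T(-61) - 387613)) = √(-1*(-60) + 1/(-195 - 387613)) = √(60 + 1/(-387808)) = √(60 - 1/387808) = √(23268479/387808) = √563981394002/96952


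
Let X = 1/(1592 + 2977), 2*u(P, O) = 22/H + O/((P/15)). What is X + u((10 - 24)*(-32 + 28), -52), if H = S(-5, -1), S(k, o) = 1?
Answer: 516325/127932 ≈ 4.0359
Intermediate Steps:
H = 1
u(P, O) = 11 + 15*O/(2*P) (u(P, O) = (22/1 + O/((P/15)))/2 = (22*1 + O/((P*(1/15))))/2 = (22 + O/((P/15)))/2 = (22 + O*(15/P))/2 = (22 + 15*O/P)/2 = 11 + 15*O/(2*P))
X = 1/4569 ≈ 0.00021887
X + u((10 - 24)*(-32 + 28), -52) = 1/4569 + (11 + (15/2)*(-52)/((10 - 24)*(-32 + 28))) = 1/4569 + (11 + (15/2)*(-52)/(-14*(-4))) = 1/4569 + (11 + (15/2)*(-52)/56) = 1/4569 + (11 + (15/2)*(-52)*(1/56)) = 1/4569 + (11 - 195/28) = 1/4569 + 113/28 = 516325/127932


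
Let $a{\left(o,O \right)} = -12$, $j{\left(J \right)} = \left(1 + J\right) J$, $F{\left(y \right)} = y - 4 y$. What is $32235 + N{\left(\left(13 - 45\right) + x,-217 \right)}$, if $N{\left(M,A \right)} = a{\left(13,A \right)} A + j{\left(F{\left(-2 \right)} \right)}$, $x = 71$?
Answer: $34881$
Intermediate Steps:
$F{\left(y \right)} = - 3 y$
$j{\left(J \right)} = J \left(1 + J\right)$
$N{\left(M,A \right)} = 42 - 12 A$ ($N{\left(M,A \right)} = - 12 A + \left(-3\right) \left(-2\right) \left(1 - -6\right) = - 12 A + 6 \left(1 + 6\right) = - 12 A + 6 \cdot 7 = - 12 A + 42 = 42 - 12 A$)
$32235 + N{\left(\left(13 - 45\right) + x,-217 \right)} = 32235 + \left(42 - -2604\right) = 32235 + \left(42 + 2604\right) = 32235 + 2646 = 34881$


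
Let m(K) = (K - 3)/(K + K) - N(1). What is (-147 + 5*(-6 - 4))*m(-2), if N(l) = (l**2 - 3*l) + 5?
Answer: 1379/4 ≈ 344.75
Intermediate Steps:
N(l) = 5 + l**2 - 3*l
m(K) = -3 + (-3 + K)/(2*K) (m(K) = (K - 3)/(K + K) - (5 + 1**2 - 3*1) = (-3 + K)/((2*K)) - (5 + 1 - 3) = (-3 + K)*(1/(2*K)) - 1*3 = (-3 + K)/(2*K) - 3 = -3 + (-3 + K)/(2*K))
(-147 + 5*(-6 - 4))*m(-2) = (-147 + 5*(-6 - 4))*((1/2)*(-3 - 5*(-2))/(-2)) = (-147 + 5*(-10))*((1/2)*(-1/2)*(-3 + 10)) = (-147 - 50)*((1/2)*(-1/2)*7) = -197*(-7/4) = 1379/4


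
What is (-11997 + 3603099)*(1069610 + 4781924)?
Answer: 21013455450468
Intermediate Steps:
(-11997 + 3603099)*(1069610 + 4781924) = 3591102*5851534 = 21013455450468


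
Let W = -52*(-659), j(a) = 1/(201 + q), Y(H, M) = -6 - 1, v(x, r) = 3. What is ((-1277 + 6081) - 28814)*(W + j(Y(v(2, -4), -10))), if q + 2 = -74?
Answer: -20569371802/25 ≈ -8.2277e+8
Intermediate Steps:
q = -76 (q = -2 - 74 = -76)
Y(H, M) = -7
j(a) = 1/125 (j(a) = 1/(201 - 76) = 1/125)
W = 34268
((-1277 + 6081) - 28814)*(W + j(Y(v(2, -4), -10))) = ((-1277 + 6081) - 28814)*(34268 + 1/125) = (4804 - 28814)*(4283501/125) = -24010*4283501/125 = -20569371802/25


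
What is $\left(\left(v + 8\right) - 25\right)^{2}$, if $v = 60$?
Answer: $1849$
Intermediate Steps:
$\left(\left(v + 8\right) - 25\right)^{2} = \left(\left(60 + 8\right) - 25\right)^{2} = \left(68 - 25\right)^{2} = 43^{2} = 1849$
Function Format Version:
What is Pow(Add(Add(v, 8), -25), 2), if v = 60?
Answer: 1849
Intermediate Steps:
Pow(Add(Add(v, 8), -25), 2) = Pow(Add(Add(60, 8), -25), 2) = Pow(Add(68, -25), 2) = Pow(43, 2) = 1849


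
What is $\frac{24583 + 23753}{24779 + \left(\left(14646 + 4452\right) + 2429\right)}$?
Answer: $\frac{24168}{23153} \approx 1.0438$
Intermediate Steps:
$\frac{24583 + 23753}{24779 + \left(\left(14646 + 4452\right) + 2429\right)} = \frac{48336}{24779 + \left(19098 + 2429\right)} = \frac{48336}{24779 + 21527} = \frac{48336}{46306} = 48336 \cdot \frac{1}{46306} = \frac{24168}{23153}$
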